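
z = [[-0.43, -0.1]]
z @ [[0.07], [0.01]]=[[-0.03]]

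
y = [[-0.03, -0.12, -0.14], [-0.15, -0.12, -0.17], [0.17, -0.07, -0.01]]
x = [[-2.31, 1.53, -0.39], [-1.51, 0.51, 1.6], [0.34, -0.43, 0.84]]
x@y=[[-0.23, 0.12, 0.07], [0.24, 0.01, 0.11], [0.20, -0.05, 0.02]]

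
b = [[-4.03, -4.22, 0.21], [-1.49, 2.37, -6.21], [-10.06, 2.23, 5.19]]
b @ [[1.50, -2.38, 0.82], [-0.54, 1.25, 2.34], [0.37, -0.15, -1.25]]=[[-3.69, 4.28, -13.44], [-5.81, 7.44, 12.09], [-14.37, 25.95, -9.52]]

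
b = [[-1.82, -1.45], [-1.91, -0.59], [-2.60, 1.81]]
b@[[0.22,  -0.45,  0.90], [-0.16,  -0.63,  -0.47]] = [[-0.17, 1.73, -0.96], [-0.33, 1.23, -1.44], [-0.86, 0.03, -3.19]]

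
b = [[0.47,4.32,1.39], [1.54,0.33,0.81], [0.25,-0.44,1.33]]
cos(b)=[[-0.85, -0.24, -1.04], [-0.16, -0.71, -0.60], [0.06, -0.1, 0.24]]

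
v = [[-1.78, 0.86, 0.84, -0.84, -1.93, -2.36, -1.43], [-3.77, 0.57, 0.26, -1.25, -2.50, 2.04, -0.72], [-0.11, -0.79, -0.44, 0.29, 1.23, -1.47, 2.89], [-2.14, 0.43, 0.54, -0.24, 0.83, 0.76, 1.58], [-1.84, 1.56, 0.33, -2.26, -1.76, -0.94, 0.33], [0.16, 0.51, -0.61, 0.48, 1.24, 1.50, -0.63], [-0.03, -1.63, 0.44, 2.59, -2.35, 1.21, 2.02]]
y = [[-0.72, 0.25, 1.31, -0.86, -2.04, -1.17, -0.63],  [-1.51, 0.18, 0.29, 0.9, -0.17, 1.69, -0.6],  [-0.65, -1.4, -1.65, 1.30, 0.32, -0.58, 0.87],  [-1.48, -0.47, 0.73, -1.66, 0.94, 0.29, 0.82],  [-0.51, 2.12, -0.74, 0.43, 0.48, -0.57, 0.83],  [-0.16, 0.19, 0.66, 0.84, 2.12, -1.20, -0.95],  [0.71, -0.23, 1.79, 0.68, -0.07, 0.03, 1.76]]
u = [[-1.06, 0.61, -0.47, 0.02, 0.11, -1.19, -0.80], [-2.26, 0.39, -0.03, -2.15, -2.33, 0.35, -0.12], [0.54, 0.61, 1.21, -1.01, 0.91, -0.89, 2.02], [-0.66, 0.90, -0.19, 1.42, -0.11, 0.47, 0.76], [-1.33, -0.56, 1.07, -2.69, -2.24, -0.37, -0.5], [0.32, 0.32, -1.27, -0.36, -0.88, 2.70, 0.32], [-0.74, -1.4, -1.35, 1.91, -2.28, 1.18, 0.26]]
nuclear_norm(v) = 22.73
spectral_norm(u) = 5.54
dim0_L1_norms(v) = [9.83, 6.35, 3.46, 7.95, 11.84, 10.28, 9.6]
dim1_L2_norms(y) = [2.99, 2.54, 2.83, 2.71, 2.59, 2.84, 2.71]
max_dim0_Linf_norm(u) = 2.7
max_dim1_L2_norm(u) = 3.98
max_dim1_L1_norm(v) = 11.11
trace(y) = -2.81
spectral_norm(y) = 3.68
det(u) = -41.14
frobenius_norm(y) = 7.27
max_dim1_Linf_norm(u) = 2.7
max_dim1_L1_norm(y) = 6.98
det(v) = -448.47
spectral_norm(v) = 6.88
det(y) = -941.68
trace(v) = -0.13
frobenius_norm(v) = 10.31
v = y + u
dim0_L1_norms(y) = [5.74, 4.84, 7.17, 6.67, 6.14, 5.53, 6.46]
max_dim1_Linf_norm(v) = 3.77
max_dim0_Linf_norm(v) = 3.77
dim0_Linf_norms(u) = [2.26, 1.4, 1.35, 2.69, 2.33, 2.7, 2.02]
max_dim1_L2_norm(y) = 2.99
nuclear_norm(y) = 18.92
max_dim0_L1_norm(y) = 7.17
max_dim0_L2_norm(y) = 3.15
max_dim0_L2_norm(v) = 5.04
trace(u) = 2.68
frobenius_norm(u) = 8.53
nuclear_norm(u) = 18.52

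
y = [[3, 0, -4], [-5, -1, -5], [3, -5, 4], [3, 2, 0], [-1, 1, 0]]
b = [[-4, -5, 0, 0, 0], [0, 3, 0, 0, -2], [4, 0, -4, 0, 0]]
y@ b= [[-28, -15, 16, 0, 0], [0, 22, 20, 0, 2], [4, -30, -16, 0, 10], [-12, -9, 0, 0, -4], [4, 8, 0, 0, -2]]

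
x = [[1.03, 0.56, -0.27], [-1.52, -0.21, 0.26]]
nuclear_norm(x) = 2.28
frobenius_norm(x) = 1.97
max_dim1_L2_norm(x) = 1.56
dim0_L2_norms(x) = [1.84, 0.6, 0.37]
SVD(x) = [[-0.61, 0.8], [0.80, 0.61]] @ diag([1.9376838136999368, 0.3389416441295896]) @ [[-0.95, -0.26, 0.19], [-0.29, 0.94, -0.17]]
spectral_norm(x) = 1.94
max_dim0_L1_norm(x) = 2.55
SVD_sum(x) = [[1.11, 0.31, -0.22], [-1.46, -0.4, 0.29]] + [[-0.08, 0.25, -0.05], [-0.06, 0.19, -0.03]]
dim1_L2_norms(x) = [1.2, 1.56]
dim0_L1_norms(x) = [2.55, 0.77, 0.53]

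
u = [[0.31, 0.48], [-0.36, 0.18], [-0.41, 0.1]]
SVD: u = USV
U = [[-0.69, -0.71], [0.45, -0.55], [0.56, -0.43]]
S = [0.64, 0.51]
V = [[-0.95, -0.3], [0.3, -0.95]]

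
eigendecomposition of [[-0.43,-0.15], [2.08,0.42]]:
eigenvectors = [[(0.2-0.17j), 0.20+0.17j], [-0.97+0.00j, -0.97-0.00j]]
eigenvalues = [(-0.01+0.36j), (-0.01-0.36j)]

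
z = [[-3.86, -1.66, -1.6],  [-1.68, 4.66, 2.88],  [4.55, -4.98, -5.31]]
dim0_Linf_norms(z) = [4.55, 4.98, 5.31]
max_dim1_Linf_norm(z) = 5.31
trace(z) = -4.51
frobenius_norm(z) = 11.26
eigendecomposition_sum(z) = [[-1.93+0.93j,  -0.66-0.64j,  (-0.74-1.11j)], [-0.82-1.36j,  0.43-0.53j,  (0.77-0.62j)], [(2.26+3.9j),  (-1.25+1.48j),  (-2.22+1.73j)]] + [[-1.93-0.93j, -0.66+0.64j, -0.74+1.11j], [(-0.82+1.36j), 0.43+0.53j, 0.77+0.62j], [2.26-3.90j, -1.25-1.48j, (-2.22-1.73j)]] + [[-0j, (-0.34-0j), -0.12-0.00j], [-0.04+0.00j, 3.80+0.00j, (1.34+0j)], [0.03-0.00j, -2.49-0.00j, -0.87-0.00j]]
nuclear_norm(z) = 15.98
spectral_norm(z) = 10.19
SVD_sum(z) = [[0.14,-0.20,-0.18], [-2.52,3.70,3.32], [3.86,-5.66,-5.08]] + [[-3.99, -1.66, -1.18], [0.88, 0.37, 0.26], [0.72, 0.30, 0.21]] + [[-0.01, 0.2, -0.23], [-0.04, 0.60, -0.7], [-0.03, 0.38, -0.45]]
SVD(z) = [[0.03, 0.96, 0.27], [-0.55, -0.21, 0.81], [0.84, -0.17, 0.52]] @ diag([10.188601096506725, 4.653374200740104, 1.1336296768117413]) @ [[0.45, -0.66, -0.6],[-0.89, -0.37, -0.26],[-0.04, 0.65, -0.76]]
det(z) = 53.75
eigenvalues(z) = [(-3.72+2.13j), (-3.72-2.13j), (2.93+0j)]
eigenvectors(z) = [[0.03-0.41j, 0.03+0.41j, -0.08+0.00j], [(0.3-0j), 0.30+0.00j, (0.83+0j)], [-0.86+0.00j, (-0.86-0j), (-0.55+0j)]]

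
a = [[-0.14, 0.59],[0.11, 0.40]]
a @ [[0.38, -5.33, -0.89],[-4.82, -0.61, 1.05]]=[[-2.90, 0.39, 0.74], [-1.89, -0.83, 0.32]]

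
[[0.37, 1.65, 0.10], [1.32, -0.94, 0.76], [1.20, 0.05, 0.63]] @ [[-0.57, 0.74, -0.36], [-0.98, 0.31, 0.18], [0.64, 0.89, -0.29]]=[[-1.76, 0.87, 0.13],[0.66, 1.36, -0.86],[-0.33, 1.46, -0.61]]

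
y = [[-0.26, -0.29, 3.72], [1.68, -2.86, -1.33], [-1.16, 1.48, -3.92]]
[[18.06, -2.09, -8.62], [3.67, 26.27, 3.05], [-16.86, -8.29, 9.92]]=y @ [[-7.68, 0.47, -1.03], [-7.53, -8.36, -0.54], [3.73, -1.18, -2.43]]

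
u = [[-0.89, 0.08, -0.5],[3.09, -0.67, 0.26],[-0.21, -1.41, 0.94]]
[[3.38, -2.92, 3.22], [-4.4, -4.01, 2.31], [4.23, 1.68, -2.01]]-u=[[4.27, -3.0, 3.72], [-7.49, -3.34, 2.05], [4.44, 3.09, -2.95]]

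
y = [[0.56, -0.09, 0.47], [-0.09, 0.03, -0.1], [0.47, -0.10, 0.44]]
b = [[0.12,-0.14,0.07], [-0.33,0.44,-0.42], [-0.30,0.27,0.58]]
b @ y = [[0.11,-0.02,0.10], [-0.42,0.08,-0.38], [0.08,-0.02,0.09]]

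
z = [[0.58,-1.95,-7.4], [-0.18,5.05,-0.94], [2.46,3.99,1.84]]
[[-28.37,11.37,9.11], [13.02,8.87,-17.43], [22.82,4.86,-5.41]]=z @ [[1.72,1.00,3.3], [3.22,1.45,-3.35], [3.12,-1.84,-0.09]]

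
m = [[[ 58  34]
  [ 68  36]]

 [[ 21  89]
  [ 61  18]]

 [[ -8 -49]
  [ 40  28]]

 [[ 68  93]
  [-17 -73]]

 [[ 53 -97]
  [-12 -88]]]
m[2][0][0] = -8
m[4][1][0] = -12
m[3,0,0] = 68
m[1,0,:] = [21, 89]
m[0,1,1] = 36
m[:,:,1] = [[34, 36], [89, 18], [-49, 28], [93, -73], [-97, -88]]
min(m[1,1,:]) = 18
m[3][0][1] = 93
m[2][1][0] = 40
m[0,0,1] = 34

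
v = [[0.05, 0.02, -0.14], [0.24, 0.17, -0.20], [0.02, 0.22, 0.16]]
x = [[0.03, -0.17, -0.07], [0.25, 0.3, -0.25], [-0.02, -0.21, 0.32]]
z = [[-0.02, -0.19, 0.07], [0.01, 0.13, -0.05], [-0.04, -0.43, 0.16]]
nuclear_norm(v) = 0.70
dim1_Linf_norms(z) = [0.19, 0.13, 0.43]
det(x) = 0.02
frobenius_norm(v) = 0.47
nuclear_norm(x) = 0.93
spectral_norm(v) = 0.38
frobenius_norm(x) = 0.63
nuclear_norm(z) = 0.53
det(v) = -0.00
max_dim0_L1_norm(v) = 0.5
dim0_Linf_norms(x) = [0.25, 0.3, 0.32]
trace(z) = 0.27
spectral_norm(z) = 0.52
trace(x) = 0.65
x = z + v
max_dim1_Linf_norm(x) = 0.32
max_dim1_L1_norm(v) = 0.61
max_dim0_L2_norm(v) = 0.29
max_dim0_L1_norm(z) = 0.75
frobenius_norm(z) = 0.52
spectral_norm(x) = 0.58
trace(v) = 0.38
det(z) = 0.00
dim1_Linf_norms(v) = [0.14, 0.24, 0.22]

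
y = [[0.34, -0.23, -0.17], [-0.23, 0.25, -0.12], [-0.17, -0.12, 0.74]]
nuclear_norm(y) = 1.33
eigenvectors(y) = [[0.63, 0.71, -0.31], [0.73, -0.68, -0.08], [0.27, 0.18, 0.95]]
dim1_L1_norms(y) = [0.74, 0.6, 1.03]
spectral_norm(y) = 0.81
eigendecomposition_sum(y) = [[0.0, 0.0, 0.00], [0.00, 0.00, 0.0], [0.0, 0.00, 0.00]] + [[0.26, -0.25, 0.06], [-0.25, 0.24, -0.06], [0.06, -0.06, 0.02]] + [[0.08, 0.02, -0.24], [0.02, 0.0, -0.06], [-0.24, -0.06, 0.72]]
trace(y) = 1.33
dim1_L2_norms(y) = [0.44, 0.36, 0.77]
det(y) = 0.00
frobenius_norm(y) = 0.96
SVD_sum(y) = [[0.08, 0.02, -0.24], [0.02, 0.00, -0.06], [-0.24, -0.06, 0.72]] + [[0.26, -0.25, 0.06],[-0.25, 0.24, -0.06],[0.06, -0.06, 0.02]] + [[0.0,  0.00,  0.00], [0.0,  0.00,  0.0], [0.0,  0.0,  0.0]]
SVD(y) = [[-0.31, 0.71, 0.63], [-0.08, -0.68, 0.73], [0.95, 0.18, 0.27]] @ diag([0.80506626595938, 0.5195569240502412, 0.005376809990378862]) @ [[-0.31, -0.08, 0.95], [0.71, -0.68, 0.18], [0.63, 0.73, 0.27]]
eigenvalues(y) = [0.01, 0.52, 0.81]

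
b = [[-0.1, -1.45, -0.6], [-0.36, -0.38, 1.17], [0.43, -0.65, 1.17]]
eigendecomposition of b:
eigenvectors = [[(0.85+0j),(-0.68+0j),(-0.68-0j)], [(0.53+0j),0.42+0.21j,(0.42-0.21j)], [(-0.01+0j),(0.05+0.57j),0.05-0.57j]]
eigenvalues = [(-0.99+0j), (0.84+0.96j), (0.84-0.96j)]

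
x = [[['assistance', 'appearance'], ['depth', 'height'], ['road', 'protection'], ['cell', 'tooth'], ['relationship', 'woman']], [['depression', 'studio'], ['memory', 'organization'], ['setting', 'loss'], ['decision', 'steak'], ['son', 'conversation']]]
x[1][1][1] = 'organization'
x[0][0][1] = 'appearance'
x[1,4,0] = 'son'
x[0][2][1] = 'protection'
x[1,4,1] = 'conversation'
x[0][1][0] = 'depth'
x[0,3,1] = 'tooth'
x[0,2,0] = 'road'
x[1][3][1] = 'steak'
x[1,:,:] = [['depression', 'studio'], ['memory', 'organization'], ['setting', 'loss'], ['decision', 'steak'], ['son', 'conversation']]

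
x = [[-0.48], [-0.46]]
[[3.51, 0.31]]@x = [[-1.83]]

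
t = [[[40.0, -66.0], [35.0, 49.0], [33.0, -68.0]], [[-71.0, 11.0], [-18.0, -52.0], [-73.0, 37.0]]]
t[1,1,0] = -18.0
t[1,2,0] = -73.0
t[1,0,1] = 11.0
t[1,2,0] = -73.0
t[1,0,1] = 11.0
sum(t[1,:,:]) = -166.0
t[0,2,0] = 33.0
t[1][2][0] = -73.0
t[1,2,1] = 37.0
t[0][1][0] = 35.0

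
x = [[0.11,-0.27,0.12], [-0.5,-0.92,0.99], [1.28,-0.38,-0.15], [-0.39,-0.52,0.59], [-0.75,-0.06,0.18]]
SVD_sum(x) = [[-0.07, -0.03, 0.05], [-0.93, -0.48, 0.73], [0.64, 0.33, -0.50], [-0.6, -0.31, 0.47], [-0.49, -0.25, 0.38]] + [[0.19,-0.2,0.11], [0.43,-0.45,0.25], [0.65,-0.69,0.37], [0.20,-0.22,0.12], [-0.24,0.25,-0.14]] + [[-0.01,-0.03,-0.04], [0.01,0.01,0.02], [-0.01,-0.02,-0.03], [0.0,0.01,0.01], [-0.02,-0.06,-0.07]]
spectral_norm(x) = 1.88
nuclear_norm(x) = 3.34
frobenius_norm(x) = 2.31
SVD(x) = [[0.05, 0.22, 0.48],  [0.68, 0.50, -0.2],  [-0.47, 0.76, 0.3],  [0.44, 0.24, -0.08],  [0.36, -0.28, 0.79]] @ diag([1.8776231953939198, 1.346017663010023, 0.11431354680774033]) @ [[-0.73, -0.38, 0.57], [0.64, -0.68, 0.37], [-0.25, -0.63, -0.73]]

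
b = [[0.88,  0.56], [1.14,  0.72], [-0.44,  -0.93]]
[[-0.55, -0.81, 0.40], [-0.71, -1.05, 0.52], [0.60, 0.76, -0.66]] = b @ [[-0.31, -0.57, 0.01], [-0.50, -0.55, 0.7]]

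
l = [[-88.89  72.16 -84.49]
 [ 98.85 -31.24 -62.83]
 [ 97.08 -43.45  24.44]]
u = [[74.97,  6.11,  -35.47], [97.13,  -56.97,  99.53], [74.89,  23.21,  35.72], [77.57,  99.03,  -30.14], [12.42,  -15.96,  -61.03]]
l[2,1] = -43.45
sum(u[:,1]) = 55.419999999999995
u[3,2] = -30.14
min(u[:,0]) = 12.42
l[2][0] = 97.08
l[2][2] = 24.44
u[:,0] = [74.97, 97.13, 74.89, 77.57, 12.42]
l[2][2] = 24.44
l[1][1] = -31.24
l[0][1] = 72.16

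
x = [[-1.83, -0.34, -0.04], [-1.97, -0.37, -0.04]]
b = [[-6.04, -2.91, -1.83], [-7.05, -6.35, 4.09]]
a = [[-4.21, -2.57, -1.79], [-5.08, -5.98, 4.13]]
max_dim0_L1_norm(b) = 13.09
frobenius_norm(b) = 12.45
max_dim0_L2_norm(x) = 2.69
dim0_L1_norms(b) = [13.09, 9.26, 5.92]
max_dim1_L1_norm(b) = 17.49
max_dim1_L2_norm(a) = 8.87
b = x + a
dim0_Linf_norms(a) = [5.08, 5.98, 4.13]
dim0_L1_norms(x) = [3.8, 0.71, 0.08]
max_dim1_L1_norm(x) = 2.38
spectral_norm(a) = 9.59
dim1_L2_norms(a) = [5.25, 8.87]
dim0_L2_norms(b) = [9.28, 6.99, 4.48]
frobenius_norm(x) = 2.74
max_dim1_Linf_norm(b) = 7.05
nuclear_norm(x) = 2.74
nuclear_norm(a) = 13.35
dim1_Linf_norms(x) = [1.83, 1.97]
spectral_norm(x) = 2.74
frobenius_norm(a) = 10.30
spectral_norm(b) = 11.77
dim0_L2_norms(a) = [6.6, 6.51, 4.5]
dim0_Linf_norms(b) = [7.05, 6.35, 4.09]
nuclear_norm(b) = 15.83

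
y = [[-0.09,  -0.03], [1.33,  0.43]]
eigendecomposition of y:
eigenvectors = [[-0.31,0.07],[0.95,-1.00]]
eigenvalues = [0.0, 0.34]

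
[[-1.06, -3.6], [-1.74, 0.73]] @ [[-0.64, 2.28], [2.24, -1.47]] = [[-7.39, 2.88], [2.75, -5.04]]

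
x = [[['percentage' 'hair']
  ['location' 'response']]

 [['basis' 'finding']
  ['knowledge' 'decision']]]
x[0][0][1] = 'hair'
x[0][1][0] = 'location'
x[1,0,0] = 'basis'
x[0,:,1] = ['hair', 'response']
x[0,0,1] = 'hair'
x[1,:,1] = ['finding', 'decision']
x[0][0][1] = 'hair'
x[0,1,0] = 'location'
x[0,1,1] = 'response'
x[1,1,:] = ['knowledge', 'decision']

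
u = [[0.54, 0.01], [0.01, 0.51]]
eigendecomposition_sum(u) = [[0.50, 0.15], [0.15, 0.05]] + [[0.04,-0.14],  [-0.14,0.46]]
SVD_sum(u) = [[0.5,0.15],[0.15,0.05]] + [[0.04, -0.14], [-0.14, 0.46]]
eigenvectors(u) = [[0.96, -0.29], [0.29, 0.96]]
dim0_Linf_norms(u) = [0.54, 0.51]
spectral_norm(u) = 0.54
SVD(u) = [[-0.96,-0.29], [-0.29,0.96]] @ diag([0.54302775637732, 0.50697224362268]) @ [[-0.96,-0.29], [-0.29,0.96]]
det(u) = 0.28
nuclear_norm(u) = 1.05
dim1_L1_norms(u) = [0.55, 0.52]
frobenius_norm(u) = 0.74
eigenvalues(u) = [0.54, 0.51]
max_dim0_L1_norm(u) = 0.55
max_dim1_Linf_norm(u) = 0.54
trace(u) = 1.05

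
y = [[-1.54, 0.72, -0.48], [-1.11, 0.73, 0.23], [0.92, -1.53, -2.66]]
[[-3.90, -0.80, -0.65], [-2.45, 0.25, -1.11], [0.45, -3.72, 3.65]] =y@[[2.96, -0.31, 1.35], [1.07, -0.66, 1.00], [0.24, 1.67, -1.48]]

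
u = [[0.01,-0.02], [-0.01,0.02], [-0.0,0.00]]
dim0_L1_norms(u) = [0.02, 0.04]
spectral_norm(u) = 0.03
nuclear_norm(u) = 0.03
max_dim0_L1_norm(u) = 0.04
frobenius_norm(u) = 0.03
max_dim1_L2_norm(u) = 0.02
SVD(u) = [[-0.71, 0.71], [0.71, 0.71], [0.0, 0.0]] @ diag([0.031622776601683784, 1.6289178630966224e-18]) @ [[-0.45, 0.89], [0.89, 0.45]]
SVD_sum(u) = [[0.01, -0.02], [-0.01, 0.02], [0.0, 0.0]] + [[0.00,0.0], [0.0,0.00], [0.00,0.0]]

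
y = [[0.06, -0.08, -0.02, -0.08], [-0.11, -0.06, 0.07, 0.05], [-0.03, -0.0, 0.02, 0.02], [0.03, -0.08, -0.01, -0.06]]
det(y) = 0.00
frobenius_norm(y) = 0.23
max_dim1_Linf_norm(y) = 0.11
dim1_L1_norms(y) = [0.24, 0.29, 0.07, 0.18]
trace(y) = -0.04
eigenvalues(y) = [-0.11, 0.07, -0.0, 0.01]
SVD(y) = [[-0.63, -0.42, -0.58, -0.30], [0.61, -0.76, 0.02, -0.24], [0.21, -0.1, -0.57, 0.79], [-0.44, -0.49, 0.58, 0.48]] @ diag([0.18483323929936976, 0.1356792856040181, 0.005123934170777533, 0.0012451532832267811]) @ [[-0.67, 0.27, 0.34, 0.60], [0.34, 0.87, -0.31, 0.17], [-0.38, -0.2, -0.89, 0.17], [-0.54, 0.36, 0.0, -0.76]]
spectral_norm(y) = 0.18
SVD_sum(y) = [[0.08, -0.03, -0.04, -0.07],[-0.08, 0.03, 0.04, 0.07],[-0.03, 0.01, 0.01, 0.02],[0.05, -0.02, -0.03, -0.05]] + [[-0.02, -0.05, 0.02, -0.01], [-0.04, -0.09, 0.03, -0.02], [-0.00, -0.01, 0.0, -0.0], [-0.02, -0.06, 0.02, -0.01]] + [[0.0, 0.0, 0.00, -0.00], [-0.00, -0.0, -0.0, 0.0], [0.00, 0.00, 0.00, -0.00], [-0.00, -0.0, -0.00, 0.0]] + [[0.0, -0.00, -0.00, 0.00], [0.0, -0.0, -0.0, 0.00], [-0.0, 0.0, 0.00, -0.00], [-0.00, 0.0, 0.0, -0.0]]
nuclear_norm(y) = 0.33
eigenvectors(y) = [[-0.56, -0.68, -0.55, -0.10], [-0.58, 0.51, 0.33, 0.4], [-0.04, 0.22, -0.06, 0.66], [-0.60, -0.49, -0.76, -0.63]]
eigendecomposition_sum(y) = [[-0.04,  -0.07,  0.03,  -0.00], [-0.04,  -0.07,  0.03,  -0.00], [-0.0,  -0.0,  0.0,  -0.00], [-0.04,  -0.07,  0.03,  -0.00]] + [[0.1,-0.01,-0.05,-0.07], [-0.07,0.01,0.03,0.05], [-0.03,0.0,0.01,0.02], [0.07,-0.01,-0.03,-0.05]] + [[0.00, 0.0, -0.0, -0.0],[-0.00, -0.0, 0.00, 0.0],[0.00, 0.0, -0.00, -0.0],[0.00, 0.00, -0.01, -0.00]] + [[-0.0, 0.00, -0.0, 0.0], [0.0, -0.00, 0.00, -0.00], [0.00, -0.00, 0.00, -0.00], [-0.00, 0.0, -0.0, 0.0]]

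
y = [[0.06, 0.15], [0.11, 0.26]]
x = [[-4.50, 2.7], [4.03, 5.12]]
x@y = [[0.03,0.03], [0.80,1.94]]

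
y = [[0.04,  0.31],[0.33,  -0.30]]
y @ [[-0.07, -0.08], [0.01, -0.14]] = [[0.0, -0.05], [-0.03, 0.02]]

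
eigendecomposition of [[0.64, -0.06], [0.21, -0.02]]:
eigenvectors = [[0.95, 0.09],[0.31, 1.0]]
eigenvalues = [0.62, -0.0]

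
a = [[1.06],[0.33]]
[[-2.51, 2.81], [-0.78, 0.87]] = a @ [[-2.37, 2.65]]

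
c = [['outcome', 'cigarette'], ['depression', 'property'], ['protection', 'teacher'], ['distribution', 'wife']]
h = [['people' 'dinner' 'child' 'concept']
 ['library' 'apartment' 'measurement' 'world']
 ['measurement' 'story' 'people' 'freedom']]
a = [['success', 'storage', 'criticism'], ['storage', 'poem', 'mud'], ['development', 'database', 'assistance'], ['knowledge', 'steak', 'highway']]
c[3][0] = 'distribution'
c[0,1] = 'cigarette'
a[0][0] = 'success'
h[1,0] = 'library'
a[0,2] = 'criticism'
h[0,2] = 'child'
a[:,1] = ['storage', 'poem', 'database', 'steak']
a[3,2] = 'highway'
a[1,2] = 'mud'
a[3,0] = 'knowledge'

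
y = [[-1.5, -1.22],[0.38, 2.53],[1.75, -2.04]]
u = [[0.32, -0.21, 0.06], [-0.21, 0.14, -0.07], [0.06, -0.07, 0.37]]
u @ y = [[-0.45, -1.04], [0.25, 0.75], [0.53, -1.01]]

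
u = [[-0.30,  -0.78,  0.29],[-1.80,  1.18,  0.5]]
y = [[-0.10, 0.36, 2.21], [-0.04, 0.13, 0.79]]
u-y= [[-0.2, -1.14, -1.92],[-1.76, 1.05, -0.29]]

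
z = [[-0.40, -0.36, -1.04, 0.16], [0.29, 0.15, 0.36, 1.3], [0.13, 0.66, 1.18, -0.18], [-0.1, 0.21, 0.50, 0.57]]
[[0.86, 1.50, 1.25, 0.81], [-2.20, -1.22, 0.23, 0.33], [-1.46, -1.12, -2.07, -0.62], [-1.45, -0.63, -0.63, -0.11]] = z @ [[0.25, -1.09, 0.85, 0.13], [-1.61, 0.91, -1.47, 1.37], [-0.58, -1.4, -0.96, -1.24], [-1.40, -0.41, 0.42, 0.41]]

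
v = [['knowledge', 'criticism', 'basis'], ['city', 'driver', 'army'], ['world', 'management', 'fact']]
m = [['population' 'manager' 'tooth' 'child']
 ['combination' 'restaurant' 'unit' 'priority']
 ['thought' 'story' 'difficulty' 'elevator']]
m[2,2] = 'difficulty'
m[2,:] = ['thought', 'story', 'difficulty', 'elevator']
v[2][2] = 'fact'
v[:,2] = ['basis', 'army', 'fact']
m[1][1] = 'restaurant'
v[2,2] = 'fact'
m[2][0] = 'thought'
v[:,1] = ['criticism', 'driver', 'management']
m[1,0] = 'combination'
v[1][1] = 'driver'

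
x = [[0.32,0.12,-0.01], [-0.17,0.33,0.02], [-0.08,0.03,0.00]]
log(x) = [[-1.08+0.02j, 0.37-0.02j, (-0.18+0.14j)], [-0.47-0.02j, (-1.04+0.02j), 0.18-0.12j], [(-0.79+0.52j), (0.59-0.46j), -5.31+3.10j]]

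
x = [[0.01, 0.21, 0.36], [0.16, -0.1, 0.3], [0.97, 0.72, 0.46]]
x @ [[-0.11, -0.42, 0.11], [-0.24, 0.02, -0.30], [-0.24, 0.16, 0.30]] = [[-0.14, 0.06, 0.05], [-0.07, -0.02, 0.14], [-0.39, -0.32, 0.03]]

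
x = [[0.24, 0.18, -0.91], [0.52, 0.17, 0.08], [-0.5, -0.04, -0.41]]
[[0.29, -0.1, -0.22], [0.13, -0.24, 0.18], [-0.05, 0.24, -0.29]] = x@[[0.3, -0.47, 0.33], [-0.06, 0.01, -0.08], [-0.25, -0.01, 0.31]]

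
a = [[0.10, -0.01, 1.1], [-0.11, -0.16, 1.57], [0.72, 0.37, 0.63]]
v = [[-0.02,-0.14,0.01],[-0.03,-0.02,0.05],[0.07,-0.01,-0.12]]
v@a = [[0.02, 0.03, -0.24], [0.04, 0.02, -0.03], [-0.08, -0.04, -0.01]]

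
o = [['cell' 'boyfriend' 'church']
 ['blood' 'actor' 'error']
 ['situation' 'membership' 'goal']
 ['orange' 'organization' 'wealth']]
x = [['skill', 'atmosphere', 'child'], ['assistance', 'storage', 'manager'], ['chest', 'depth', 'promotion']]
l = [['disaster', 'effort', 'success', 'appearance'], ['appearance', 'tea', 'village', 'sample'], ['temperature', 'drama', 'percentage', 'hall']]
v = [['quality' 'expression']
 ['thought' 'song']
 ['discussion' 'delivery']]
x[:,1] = ['atmosphere', 'storage', 'depth']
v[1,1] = 'song'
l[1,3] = 'sample'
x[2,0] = 'chest'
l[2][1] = 'drama'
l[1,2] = 'village'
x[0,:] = ['skill', 'atmosphere', 'child']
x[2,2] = 'promotion'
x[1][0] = 'assistance'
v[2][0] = 'discussion'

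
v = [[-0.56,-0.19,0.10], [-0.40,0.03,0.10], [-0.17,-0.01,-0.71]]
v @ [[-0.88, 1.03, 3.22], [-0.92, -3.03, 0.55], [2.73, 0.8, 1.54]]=[[0.94,0.08,-1.75], [0.6,-0.42,-1.12], [-1.78,-0.71,-1.65]]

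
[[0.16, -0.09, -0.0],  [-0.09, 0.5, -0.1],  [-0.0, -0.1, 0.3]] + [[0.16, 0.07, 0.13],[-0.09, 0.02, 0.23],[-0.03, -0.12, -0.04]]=[[0.32,-0.02,0.13], [-0.18,0.52,0.13], [-0.03,-0.22,0.26]]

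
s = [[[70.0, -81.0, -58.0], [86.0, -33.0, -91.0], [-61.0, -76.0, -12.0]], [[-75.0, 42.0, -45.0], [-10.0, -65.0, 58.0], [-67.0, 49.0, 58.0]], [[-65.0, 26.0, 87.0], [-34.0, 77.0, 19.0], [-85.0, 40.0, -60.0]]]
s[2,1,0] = -34.0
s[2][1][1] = 77.0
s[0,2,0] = -61.0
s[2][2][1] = 40.0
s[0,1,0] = 86.0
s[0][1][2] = -91.0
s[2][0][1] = 26.0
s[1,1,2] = 58.0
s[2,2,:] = [-85.0, 40.0, -60.0]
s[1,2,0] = -67.0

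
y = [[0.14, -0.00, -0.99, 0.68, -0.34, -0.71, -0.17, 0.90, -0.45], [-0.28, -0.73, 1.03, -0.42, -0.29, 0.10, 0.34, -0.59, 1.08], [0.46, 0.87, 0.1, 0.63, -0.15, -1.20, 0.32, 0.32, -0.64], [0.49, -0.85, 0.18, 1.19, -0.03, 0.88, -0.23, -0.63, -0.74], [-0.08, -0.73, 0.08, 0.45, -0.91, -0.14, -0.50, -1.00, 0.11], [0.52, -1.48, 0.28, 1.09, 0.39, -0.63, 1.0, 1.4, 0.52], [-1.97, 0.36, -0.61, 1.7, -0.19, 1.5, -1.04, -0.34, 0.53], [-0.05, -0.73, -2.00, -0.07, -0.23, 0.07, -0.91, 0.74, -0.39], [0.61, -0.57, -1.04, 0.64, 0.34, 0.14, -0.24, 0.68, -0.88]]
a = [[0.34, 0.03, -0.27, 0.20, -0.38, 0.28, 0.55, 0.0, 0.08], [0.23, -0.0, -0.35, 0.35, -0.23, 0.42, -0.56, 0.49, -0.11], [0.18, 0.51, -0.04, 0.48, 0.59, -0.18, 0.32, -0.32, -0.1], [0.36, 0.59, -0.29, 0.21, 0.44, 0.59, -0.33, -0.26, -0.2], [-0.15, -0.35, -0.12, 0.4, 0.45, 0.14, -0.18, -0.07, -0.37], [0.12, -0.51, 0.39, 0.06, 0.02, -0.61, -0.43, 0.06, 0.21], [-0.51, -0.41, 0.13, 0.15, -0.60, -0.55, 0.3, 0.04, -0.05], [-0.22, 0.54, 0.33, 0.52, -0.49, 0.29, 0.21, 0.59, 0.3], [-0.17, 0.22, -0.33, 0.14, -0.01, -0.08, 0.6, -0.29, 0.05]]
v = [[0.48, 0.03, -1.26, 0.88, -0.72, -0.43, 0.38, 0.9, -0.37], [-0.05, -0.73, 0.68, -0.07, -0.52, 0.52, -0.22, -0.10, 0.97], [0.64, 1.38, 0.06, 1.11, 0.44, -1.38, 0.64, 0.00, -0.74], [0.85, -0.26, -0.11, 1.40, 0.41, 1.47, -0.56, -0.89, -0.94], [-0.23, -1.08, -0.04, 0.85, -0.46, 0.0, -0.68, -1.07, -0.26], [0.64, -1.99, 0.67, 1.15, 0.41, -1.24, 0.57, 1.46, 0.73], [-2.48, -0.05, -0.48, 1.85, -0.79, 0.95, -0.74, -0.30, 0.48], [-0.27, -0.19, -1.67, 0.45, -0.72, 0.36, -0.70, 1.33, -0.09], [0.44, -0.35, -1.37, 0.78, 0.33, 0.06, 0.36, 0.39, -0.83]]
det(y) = 0.00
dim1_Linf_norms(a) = [0.55, 0.56, 0.59, 0.59, 0.45, 0.61, 0.6, 0.59, 0.6]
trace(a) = 1.29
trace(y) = -2.02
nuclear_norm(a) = 7.83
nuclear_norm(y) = 15.95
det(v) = -42.05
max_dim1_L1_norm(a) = 3.49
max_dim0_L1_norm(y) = 6.87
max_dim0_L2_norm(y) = 2.76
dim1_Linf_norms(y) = [0.99, 1.08, 1.2, 1.19, 1.0, 1.48, 1.97, 2.0, 1.04]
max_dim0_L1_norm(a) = 3.48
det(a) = -0.03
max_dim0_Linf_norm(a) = 0.61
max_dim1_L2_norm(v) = 3.49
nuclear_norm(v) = 19.26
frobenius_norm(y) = 6.74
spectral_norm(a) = 1.79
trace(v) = -0.73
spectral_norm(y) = 3.71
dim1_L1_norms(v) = [5.45, 3.86, 6.39, 6.89, 4.67, 8.86, 8.12, 5.78, 4.91]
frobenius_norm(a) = 3.08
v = a + y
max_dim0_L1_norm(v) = 8.54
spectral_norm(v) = 4.08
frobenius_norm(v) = 7.58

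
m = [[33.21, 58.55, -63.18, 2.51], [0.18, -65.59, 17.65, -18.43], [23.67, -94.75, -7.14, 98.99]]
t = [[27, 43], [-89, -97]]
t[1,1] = -97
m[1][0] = 0.18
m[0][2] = -63.18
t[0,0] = 27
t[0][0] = 27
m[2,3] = 98.99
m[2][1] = -94.75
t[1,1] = -97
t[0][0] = 27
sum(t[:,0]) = -62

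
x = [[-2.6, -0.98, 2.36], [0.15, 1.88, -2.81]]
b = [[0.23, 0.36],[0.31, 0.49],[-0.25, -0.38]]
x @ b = [[-1.49, -2.31], [1.32, 2.04]]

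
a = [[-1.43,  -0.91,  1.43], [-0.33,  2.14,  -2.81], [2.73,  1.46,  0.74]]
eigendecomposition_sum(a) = [[(-2.03-0j),(-0.59+0j),(0.44-0j)],[(0.84+0j),(0.24-0j),-0.18+0.00j],[(1.51+0j),0.44-0.00j,-0.33+0.00j]] + [[(0.3-0.33j), (-0.16-0.3j), 0.49-0.28j], [-0.59+1.53j, 0.95+0.80j, (-1.31+1.62j)], [(0.61+0.51j), (0.51-0.31j), (0.53+0.85j)]] + [[(0.3+0.33j), (-0.16+0.3j), 0.49+0.28j], [(-0.59-1.53j), (0.95-0.8j), (-1.31-1.62j)], [(0.61-0.51j), (0.51+0.31j), (0.53-0.85j)]]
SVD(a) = [[-0.51, -0.14, 0.85], [0.78, -0.50, 0.38], [0.37, 0.86, 0.37]] @ diag([4.032925530367753, 3.278655249646281, 0.7877381674610305]) @ [[0.37, 0.66, -0.66], [0.83, 0.10, 0.56], [-0.43, 0.74, 0.51]]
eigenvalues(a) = [(-2.12+0j), (1.78+1.32j), (1.78-1.32j)]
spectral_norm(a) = 4.03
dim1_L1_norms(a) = [3.77, 5.28, 4.93]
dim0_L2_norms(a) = [3.1, 2.75, 3.24]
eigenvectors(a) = [[-0.76+0.00j, (-0.22-0.09j), -0.22+0.09j], [(0.31+0j), (0.87+0j), (0.87-0j)], [0.57+0.00j, (0.14-0.4j), 0.14+0.40j]]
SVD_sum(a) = [[-0.75, -1.36, 1.35],[1.15, 2.07, -2.06],[0.54, 0.98, -0.97]] + [[-0.39, -0.05, -0.26], [-1.35, -0.16, -0.91], [2.31, 0.27, 1.56]] + [[-0.29, 0.50, 0.34], [-0.13, 0.23, 0.15], [-0.12, 0.21, 0.15]]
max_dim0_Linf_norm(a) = 2.81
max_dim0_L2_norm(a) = 3.24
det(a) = -10.42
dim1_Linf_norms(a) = [1.43, 2.81, 2.73]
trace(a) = 1.45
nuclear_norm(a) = 8.10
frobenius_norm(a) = 5.26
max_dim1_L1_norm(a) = 5.28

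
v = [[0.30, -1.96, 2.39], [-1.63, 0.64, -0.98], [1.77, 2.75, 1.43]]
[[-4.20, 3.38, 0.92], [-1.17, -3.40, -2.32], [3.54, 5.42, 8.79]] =v @ [[1.83, 1.30, 1.11], [0.8, 0.34, 1.65], [-1.33, 1.53, 1.6]]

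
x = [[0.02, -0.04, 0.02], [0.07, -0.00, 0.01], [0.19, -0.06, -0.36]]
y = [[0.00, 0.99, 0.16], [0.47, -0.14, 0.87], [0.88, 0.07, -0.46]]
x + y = [[0.02, 0.95, 0.18], [0.54, -0.14, 0.88], [1.07, 0.01, -0.82]]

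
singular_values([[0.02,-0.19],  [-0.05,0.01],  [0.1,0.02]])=[0.19, 0.11]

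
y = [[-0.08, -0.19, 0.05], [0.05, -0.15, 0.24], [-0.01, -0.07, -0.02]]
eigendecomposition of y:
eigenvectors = [[(-0.92+0j), -0.74+0.00j, (-0.74-0j)], [(0.24+0j), -0.15+0.60j, -0.15-0.60j], [(0.3+0j), -0.26+0.02j, (-0.26-0.02j)]]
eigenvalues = [(-0.05+0j), (-0.1+0.15j), (-0.1-0.15j)]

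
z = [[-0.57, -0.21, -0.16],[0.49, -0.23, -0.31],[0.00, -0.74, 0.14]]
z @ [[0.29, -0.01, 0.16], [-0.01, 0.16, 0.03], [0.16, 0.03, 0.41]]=[[-0.19, -0.03, -0.16], [0.09, -0.05, -0.06], [0.03, -0.11, 0.04]]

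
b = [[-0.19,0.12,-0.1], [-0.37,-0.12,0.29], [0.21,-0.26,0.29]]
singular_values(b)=[0.52, 0.47, 0.0]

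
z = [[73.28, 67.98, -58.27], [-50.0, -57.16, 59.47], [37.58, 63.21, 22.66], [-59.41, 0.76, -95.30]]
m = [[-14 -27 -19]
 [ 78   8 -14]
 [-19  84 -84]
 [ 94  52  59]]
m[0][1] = -27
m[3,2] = 59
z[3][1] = 0.76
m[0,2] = -19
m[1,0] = 78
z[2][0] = 37.58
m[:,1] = [-27, 8, 84, 52]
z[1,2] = 59.47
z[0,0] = 73.28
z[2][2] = 22.66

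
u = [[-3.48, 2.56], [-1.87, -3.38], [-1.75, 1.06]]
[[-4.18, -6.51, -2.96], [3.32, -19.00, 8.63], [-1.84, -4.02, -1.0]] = u @[[0.34, 4.27, -0.73], [-1.17, 3.26, -2.15]]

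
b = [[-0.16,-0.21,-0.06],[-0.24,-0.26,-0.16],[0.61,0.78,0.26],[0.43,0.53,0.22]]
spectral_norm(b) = 1.33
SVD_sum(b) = [[-0.16, -0.20, -0.08], [-0.23, -0.29, -0.11], [0.61, 0.77, 0.29], [0.43, 0.54, 0.2]] + [[0.00, -0.01, 0.02], [-0.01, 0.03, -0.05], [-0.0, 0.01, -0.03], [0.00, -0.01, 0.02]] + [[-0.00,0.00,0.0], [-0.0,0.00,0.0], [0.00,-0.0,-0.0], [-0.0,0.00,0.00]]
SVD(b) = [[-0.20, 0.25, 0.19],[-0.29, -0.83, 0.48],[0.77, -0.43, -0.32],[0.54, 0.27, 0.79]] @ diag([1.3346030489033183, 0.07224430065650624, 0.0039322869452155336]) @ [[0.60, 0.75, 0.28], [0.14, -0.45, 0.88], [-0.79, 0.49, 0.37]]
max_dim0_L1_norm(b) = 1.78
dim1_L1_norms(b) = [0.43, 0.66, 1.65, 1.18]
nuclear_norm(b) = 1.41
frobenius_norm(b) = 1.34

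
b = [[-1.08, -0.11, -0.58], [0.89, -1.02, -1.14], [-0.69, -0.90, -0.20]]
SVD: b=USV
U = [[-0.05, 0.76, -0.65], [-0.96, -0.23, -0.19], [-0.29, 0.61, 0.74]]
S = [1.81, 1.53, 0.6]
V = [[-0.33, 0.68, 0.65], [-0.94, -0.26, -0.2], [0.03, -0.68, 0.73]]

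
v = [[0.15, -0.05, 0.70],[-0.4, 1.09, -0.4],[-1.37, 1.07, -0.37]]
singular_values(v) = [2.12, 0.65, 0.53]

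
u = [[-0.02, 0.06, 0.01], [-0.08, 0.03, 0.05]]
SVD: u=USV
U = [[-0.45, -0.89], [-0.89, 0.45]]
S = [0.11, 0.05]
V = [[0.74, -0.5, -0.45], [-0.4, -0.87, 0.3]]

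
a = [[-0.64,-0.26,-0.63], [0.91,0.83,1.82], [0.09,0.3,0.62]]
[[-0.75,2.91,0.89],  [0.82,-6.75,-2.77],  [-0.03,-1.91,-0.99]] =a @ [[1.22, -1.62, 0.29], [-2.59, 1.82, 0.99], [1.02, -3.73, -2.12]]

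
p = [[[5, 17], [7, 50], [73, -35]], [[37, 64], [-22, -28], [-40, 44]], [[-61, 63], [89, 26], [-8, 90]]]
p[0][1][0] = 7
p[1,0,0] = 37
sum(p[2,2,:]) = 82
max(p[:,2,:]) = 90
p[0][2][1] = -35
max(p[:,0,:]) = 64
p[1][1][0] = -22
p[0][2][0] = 73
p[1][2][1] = 44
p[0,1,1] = 50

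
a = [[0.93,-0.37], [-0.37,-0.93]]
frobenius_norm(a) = 1.42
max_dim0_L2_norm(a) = 1.0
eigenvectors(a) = [[0.98, 0.19], [-0.19, 0.98]]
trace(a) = 0.00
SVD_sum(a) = [[0.93, 0.0], [-0.37, 0.0]] + [[0.0, -0.37], [0.0, -0.93]]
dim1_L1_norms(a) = [1.3, 1.3]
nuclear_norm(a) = 2.00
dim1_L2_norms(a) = [1.0, 1.0]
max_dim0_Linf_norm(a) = 0.93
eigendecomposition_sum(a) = [[0.97,-0.18], [-0.18,0.04]] + [[-0.04,-0.18], [-0.18,-0.97]]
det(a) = -1.00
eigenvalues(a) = [1.0, -1.0]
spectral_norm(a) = 1.00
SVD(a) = [[-0.93, 0.37], [0.37, 0.93]] @ diag([1.0008995953640905, 1.0008995953640905]) @ [[-1.0, -0.00],[-0.00, -1.00]]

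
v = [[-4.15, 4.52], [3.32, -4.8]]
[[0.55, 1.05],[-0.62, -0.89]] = v @ [[0.03, -0.21], [0.15, 0.04]]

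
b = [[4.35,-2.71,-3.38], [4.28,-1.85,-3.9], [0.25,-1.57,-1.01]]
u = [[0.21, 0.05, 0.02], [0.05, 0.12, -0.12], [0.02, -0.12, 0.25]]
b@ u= [[0.71, 0.30, -0.43], [0.73, 0.46, -0.67], [-0.05, -0.05, -0.06]]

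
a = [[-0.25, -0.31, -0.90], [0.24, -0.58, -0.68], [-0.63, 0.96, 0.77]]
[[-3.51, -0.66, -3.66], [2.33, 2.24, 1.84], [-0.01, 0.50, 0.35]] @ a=[[3.02, -2.04, 0.79],[-1.2, -0.26, -2.20],[-0.10, 0.05, -0.06]]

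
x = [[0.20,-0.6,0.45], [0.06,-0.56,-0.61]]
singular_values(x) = [0.86, 0.75]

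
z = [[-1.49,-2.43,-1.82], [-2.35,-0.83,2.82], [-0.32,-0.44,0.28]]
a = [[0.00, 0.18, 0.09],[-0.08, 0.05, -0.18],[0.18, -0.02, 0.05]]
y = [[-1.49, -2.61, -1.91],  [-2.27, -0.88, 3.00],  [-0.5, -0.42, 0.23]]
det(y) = -0.00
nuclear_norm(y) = 7.49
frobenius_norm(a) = 0.34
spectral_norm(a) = 0.25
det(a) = -0.01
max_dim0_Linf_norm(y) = 3.0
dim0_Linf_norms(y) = [2.27, 2.61, 3.0]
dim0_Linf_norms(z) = [2.35, 2.43, 2.82]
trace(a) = 0.10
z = y + a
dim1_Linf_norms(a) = [0.18, 0.18, 0.18]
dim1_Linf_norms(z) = [2.43, 2.82, 0.44]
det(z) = -2.31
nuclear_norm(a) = 0.57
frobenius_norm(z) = 5.10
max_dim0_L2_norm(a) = 0.21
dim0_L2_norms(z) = [2.8, 2.61, 3.37]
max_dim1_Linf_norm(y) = 3.0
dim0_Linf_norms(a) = [0.18, 0.18, 0.18]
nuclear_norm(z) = 7.37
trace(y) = -2.14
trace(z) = -2.04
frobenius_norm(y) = 5.30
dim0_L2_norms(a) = [0.2, 0.19, 0.21]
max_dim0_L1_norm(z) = 4.92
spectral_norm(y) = 3.91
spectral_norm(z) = 3.81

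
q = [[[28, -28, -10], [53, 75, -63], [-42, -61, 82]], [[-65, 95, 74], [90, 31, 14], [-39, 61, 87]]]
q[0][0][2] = -10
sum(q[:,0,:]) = 94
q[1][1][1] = 31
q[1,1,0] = 90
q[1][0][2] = 74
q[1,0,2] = 74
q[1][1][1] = 31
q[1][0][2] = 74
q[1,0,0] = -65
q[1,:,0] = [-65, 90, -39]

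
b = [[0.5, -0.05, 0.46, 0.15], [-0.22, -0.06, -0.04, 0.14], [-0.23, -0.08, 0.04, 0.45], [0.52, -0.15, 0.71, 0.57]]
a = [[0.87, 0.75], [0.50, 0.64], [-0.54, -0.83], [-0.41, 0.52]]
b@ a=[[0.1,0.04], [-0.26,-0.1], [-0.45,-0.02], [-0.24,0.00]]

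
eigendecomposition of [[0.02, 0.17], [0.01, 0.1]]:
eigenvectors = [[-0.99, -0.87], [0.1, -0.5]]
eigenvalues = [0.0, 0.12]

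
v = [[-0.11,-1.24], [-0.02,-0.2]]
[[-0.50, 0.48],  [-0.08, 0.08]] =v@[[-0.39, -0.0], [0.44, -0.39]]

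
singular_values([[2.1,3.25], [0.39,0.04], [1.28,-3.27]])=[4.66, 2.4]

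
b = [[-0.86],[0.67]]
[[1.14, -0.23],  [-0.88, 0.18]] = b @ [[-1.32, 0.27]]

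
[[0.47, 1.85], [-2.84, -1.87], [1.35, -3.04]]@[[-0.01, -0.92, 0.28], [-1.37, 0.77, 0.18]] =[[-2.54, 0.99, 0.46], [2.59, 1.17, -1.13], [4.15, -3.58, -0.17]]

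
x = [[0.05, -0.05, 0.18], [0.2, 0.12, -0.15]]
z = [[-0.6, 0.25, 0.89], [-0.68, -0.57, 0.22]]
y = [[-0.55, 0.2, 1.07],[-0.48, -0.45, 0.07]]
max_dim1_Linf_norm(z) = 0.89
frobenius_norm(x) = 0.34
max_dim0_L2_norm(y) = 1.07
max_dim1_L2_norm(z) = 1.1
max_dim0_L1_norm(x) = 0.33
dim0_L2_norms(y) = [0.73, 0.49, 1.07]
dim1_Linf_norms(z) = [0.89, 0.68]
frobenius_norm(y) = 1.39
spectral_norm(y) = 1.24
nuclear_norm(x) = 0.46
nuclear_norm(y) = 1.86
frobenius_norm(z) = 1.43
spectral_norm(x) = 0.30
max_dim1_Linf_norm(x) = 0.2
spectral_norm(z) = 1.23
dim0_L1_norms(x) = [0.25, 0.17, 0.33]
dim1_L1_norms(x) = [0.28, 0.47]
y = z + x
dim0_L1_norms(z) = [1.28, 0.82, 1.11]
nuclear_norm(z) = 1.96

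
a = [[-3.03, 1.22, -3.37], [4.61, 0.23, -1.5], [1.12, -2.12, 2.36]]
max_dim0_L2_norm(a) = 5.63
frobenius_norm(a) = 7.54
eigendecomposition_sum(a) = [[(-1.69-0.83j), (0.16-0.32j), -0.96-0.93j], [1.99+3.64j, (-0.68+0.37j), (0.53+2.89j)], [0.82+2.06j, (-0.39+0.15j), 0.10+1.57j]] + [[-1.69+0.83j,  0.16+0.32j,  (-0.96+0.93j)],  [(1.99-3.64j),  (-0.68-0.37j),  0.53-2.89j],  [0.82-2.06j,  (-0.39-0.15j),  (0.1-1.57j)]] + [[0.36+0.00j, 0.91-0.00j, -1.46+0.00j],[0.63+0.00j, (1.6-0j), (-2.57+0j)],[(-0.53-0j), -1.35+0.00j, 2.16-0.00j]]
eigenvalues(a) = [(-2.28+1.11j), (-2.28-1.11j), (4.12+0j)]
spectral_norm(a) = 6.04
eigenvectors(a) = [[-0.30+0.21j, -0.30-0.21j, -0.40+0.00j], [0.82+0.00j, (0.82-0j), -0.70+0.00j], [(0.43+0.05j), 0.43-0.05j, 0.59+0.00j]]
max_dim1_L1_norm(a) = 7.62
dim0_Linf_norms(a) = [4.61, 2.12, 3.37]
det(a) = 26.47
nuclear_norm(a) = 11.44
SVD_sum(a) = [[-3.76, 1.23, -1.97], [2.71, -0.89, 1.42], [2.21, -0.72, 1.16]] + [[0.77, 0.52, -1.14],[1.91, 1.29, -2.84],[-1.04, -0.7, 1.55]] + [[-0.04, -0.53, -0.26],  [-0.01, -0.17, -0.08],  [-0.05, -0.69, -0.35]]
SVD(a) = [[-0.73, -0.33, 0.59], [0.53, -0.83, 0.19], [0.43, 0.45, 0.78]] @ diag([6.036515164788187, 4.412766033178794, 0.993770900009514]) @ [[0.85, -0.28, 0.45],[-0.52, -0.35, 0.78],[-0.06, -0.89, -0.45]]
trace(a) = -0.44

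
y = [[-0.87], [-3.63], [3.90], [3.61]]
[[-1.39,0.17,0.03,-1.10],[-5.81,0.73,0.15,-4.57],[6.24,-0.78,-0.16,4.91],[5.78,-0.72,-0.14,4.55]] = y @[[1.60, -0.20, -0.04, 1.26]]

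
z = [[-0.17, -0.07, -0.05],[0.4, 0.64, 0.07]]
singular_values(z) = [0.77, 0.11]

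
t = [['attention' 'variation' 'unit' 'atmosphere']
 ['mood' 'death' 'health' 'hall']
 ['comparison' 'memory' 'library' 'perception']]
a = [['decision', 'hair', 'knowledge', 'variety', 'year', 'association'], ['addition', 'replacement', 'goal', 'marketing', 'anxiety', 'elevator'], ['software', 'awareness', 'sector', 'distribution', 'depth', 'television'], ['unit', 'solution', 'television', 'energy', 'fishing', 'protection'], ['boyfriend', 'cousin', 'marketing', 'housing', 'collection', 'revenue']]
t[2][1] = 'memory'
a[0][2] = 'knowledge'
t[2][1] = 'memory'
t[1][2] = 'health'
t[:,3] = ['atmosphere', 'hall', 'perception']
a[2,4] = 'depth'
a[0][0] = 'decision'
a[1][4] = 'anxiety'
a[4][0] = 'boyfriend'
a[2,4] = 'depth'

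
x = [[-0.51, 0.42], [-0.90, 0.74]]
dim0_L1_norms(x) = [1.41, 1.16]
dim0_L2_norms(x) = [1.03, 0.85]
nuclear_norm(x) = 1.34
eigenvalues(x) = [0.0, 0.23]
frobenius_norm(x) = 1.34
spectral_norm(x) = 1.34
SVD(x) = [[-0.49, -0.87],[-0.87, 0.49]] @ diag([1.3394401066648207, 0.00044794836067278937]) @ [[0.77, -0.64], [-0.64, -0.77]]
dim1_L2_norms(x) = [0.66, 1.17]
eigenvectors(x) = [[-0.63,-0.49], [-0.77,-0.87]]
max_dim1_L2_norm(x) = 1.17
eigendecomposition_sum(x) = [[0.01,-0.00], [0.01,-0.01]] + [[-0.52,0.42], [-0.91,0.75]]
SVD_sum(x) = [[-0.51, 0.42], [-0.90, 0.74]] + [[0.0,  0.00], [-0.00,  -0.00]]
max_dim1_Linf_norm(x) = 0.9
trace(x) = 0.23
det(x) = 0.00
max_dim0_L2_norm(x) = 1.03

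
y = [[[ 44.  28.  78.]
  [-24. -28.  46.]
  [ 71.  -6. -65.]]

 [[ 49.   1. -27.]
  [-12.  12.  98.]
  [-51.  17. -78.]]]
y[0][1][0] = -24.0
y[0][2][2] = -65.0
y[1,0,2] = -27.0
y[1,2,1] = 17.0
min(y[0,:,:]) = -65.0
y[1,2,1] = 17.0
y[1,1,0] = -12.0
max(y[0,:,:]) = 78.0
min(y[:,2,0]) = -51.0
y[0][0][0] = 44.0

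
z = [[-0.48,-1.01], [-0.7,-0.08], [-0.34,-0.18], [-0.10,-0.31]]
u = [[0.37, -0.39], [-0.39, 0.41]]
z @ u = [[0.22, -0.23], [-0.23, 0.24], [-0.06, 0.06], [0.08, -0.09]]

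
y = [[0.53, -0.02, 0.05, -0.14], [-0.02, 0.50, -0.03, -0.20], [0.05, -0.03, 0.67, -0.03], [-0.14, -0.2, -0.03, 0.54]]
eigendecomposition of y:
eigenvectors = [[-0.40, -0.79, -0.44, 0.15], [-0.62, 0.50, -0.46, -0.39], [-0.05, 0.35, -0.30, 0.89], [-0.67, -0.02, 0.71, 0.21]]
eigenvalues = [0.27, 0.52, 0.77, 0.68]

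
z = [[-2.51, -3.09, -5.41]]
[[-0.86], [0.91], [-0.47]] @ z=[[2.16, 2.66, 4.65], [-2.28, -2.81, -4.92], [1.18, 1.45, 2.54]]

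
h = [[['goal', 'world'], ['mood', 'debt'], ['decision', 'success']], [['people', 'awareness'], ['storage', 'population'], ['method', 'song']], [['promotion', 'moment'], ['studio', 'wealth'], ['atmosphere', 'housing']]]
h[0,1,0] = 'mood'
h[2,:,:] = [['promotion', 'moment'], ['studio', 'wealth'], ['atmosphere', 'housing']]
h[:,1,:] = [['mood', 'debt'], ['storage', 'population'], ['studio', 'wealth']]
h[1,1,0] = 'storage'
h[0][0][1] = 'world'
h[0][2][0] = 'decision'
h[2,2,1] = 'housing'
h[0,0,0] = 'goal'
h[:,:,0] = [['goal', 'mood', 'decision'], ['people', 'storage', 'method'], ['promotion', 'studio', 'atmosphere']]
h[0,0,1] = 'world'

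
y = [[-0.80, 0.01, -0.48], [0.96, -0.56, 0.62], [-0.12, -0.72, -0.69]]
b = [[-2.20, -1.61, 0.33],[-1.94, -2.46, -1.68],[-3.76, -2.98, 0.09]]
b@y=[[0.17, 0.64, -0.17],  [-0.61, 2.57, 0.57],  [0.14, 1.57, -0.1]]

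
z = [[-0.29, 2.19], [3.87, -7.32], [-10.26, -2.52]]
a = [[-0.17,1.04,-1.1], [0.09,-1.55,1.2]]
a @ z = [[15.36, -5.21], [-18.34, 8.52]]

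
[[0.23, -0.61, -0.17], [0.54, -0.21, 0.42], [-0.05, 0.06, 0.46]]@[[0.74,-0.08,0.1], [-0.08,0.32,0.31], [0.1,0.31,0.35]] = [[0.20, -0.27, -0.23], [0.46, 0.02, 0.14], [0.00, 0.17, 0.17]]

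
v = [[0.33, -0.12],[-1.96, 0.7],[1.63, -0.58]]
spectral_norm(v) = 2.73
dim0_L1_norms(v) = [3.92, 1.4]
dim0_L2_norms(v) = [2.57, 0.92]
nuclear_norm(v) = 2.73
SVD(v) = [[-0.13, -0.81], [0.76, 0.29], [-0.63, 0.51]] @ diag([2.729137756677162, 0.0026655354329372877]) @ [[-0.94, 0.34],  [0.34, 0.94]]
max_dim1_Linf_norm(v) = 1.96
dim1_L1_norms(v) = [0.45, 2.66, 2.21]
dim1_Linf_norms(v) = [0.33, 1.96, 1.63]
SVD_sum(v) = [[0.33, -0.12], [-1.96, 0.70], [1.63, -0.58]] + [[-0.0, -0.0], [0.0, 0.00], [0.00, 0.00]]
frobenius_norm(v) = 2.73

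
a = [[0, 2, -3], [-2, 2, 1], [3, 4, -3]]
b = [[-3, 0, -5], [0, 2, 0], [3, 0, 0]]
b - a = [[-3, -2, -2], [2, 0, -1], [0, -4, 3]]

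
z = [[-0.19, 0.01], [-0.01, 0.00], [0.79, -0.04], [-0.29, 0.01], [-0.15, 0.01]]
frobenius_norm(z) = 0.88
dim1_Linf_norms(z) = [0.19, 0.01, 0.79, 0.29, 0.15]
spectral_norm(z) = 0.88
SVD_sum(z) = [[-0.19, 0.01], [-0.01, 0.0], [0.79, -0.04], [-0.29, 0.01], [-0.15, 0.01]] + [[0.00, 0.00], [-0.00, -0.0], [-0.0, -0.0], [-0.0, -0.0], [0.00, 0.0]]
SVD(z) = [[-0.22, 0.12], [-0.01, -0.10], [0.9, -0.18], [-0.33, -0.83], [-0.17, 0.50]] @ diag([0.8767970540432457, 0.005189028915471842]) @ [[1.00, -0.05], [0.05, 1.00]]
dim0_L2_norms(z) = [0.88, 0.04]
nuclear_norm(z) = 0.88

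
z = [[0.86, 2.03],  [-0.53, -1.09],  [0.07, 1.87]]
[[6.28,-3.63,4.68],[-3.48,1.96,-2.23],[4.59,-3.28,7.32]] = z@[[1.66,  -0.09,  -4.17], [2.39,  -1.75,  4.07]]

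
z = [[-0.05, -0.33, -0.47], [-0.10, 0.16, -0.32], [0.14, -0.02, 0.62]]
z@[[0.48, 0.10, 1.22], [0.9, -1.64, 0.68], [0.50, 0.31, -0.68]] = [[-0.56,  0.39,  0.03], [-0.06,  -0.37,  0.20], [0.36,  0.24,  -0.26]]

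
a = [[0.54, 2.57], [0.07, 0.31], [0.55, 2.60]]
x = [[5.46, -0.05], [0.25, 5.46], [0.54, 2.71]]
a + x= [[6.00,2.52], [0.32,5.77], [1.09,5.31]]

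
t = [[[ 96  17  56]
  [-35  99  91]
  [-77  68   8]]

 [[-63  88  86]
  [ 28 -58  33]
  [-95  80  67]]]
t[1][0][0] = -63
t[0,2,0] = -77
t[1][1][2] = 33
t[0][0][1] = 17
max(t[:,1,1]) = 99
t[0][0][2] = 56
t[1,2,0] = -95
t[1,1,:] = [28, -58, 33]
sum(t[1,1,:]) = 3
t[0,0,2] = 56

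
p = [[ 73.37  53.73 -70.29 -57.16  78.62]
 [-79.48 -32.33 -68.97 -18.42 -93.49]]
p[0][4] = 78.62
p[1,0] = -79.48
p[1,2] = -68.97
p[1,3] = -18.42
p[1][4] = -93.49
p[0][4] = 78.62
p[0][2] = -70.29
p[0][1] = 53.73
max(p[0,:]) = 78.62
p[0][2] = -70.29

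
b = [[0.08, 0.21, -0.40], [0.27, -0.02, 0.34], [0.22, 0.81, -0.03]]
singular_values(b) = [0.88, 0.54, 0.2]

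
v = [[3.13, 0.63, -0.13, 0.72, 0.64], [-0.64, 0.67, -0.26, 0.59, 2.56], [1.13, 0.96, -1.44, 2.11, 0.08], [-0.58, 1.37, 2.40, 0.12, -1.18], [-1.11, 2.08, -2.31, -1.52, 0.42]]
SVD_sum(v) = [[1.16, 0.55, -1.47, 0.72, 1.0], [0.65, 0.31, -0.83, 0.4, 0.56], [1.21, 0.57, -1.53, 0.75, 1.04], [-0.99, -0.47, 1.25, -0.61, -0.86], [0.56, 0.26, -0.71, 0.35, 0.48]] + [[1.34,-0.54,1.01,0.9,-0.43], [-0.67,0.27,-0.5,-0.45,0.21], [0.46,-0.18,0.35,0.31,-0.15], [0.50,-0.20,0.37,0.33,-0.16], [-2.12,0.85,-1.60,-1.42,0.67]] + [[0.06,0.54,0.08,0.02,-0.26], [-0.06,-0.50,-0.08,-0.02,0.24], [0.08,0.71,0.11,0.02,-0.34], [0.2,1.77,0.27,0.06,-0.84], [0.12,1.07,0.17,0.04,-0.51]] + [[0.04,  -0.03,  -0.06,  -0.04,  -0.08],  [-0.64,  0.58,  1.11,  0.76,  1.49],  [0.0,  -0.00,  -0.0,  -0.00,  -0.01],  [-0.29,  0.26,  0.5,  0.34,  0.67],  [0.16,  -0.14,  -0.27,  -0.19,  -0.37]] + [[0.53, 0.11, 0.31, -0.87, 0.40],[0.07, 0.01, 0.04, -0.11, 0.05],[-0.62, -0.13, -0.36, 1.03, -0.47],[0.00, 0.00, 0.00, -0.00, 0.0],[0.18, 0.04, 0.1, -0.29, 0.13]]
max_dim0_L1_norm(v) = 6.59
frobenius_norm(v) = 7.10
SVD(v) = [[-0.55, -0.5, 0.23, 0.05, -0.63], [-0.31, 0.25, -0.22, -0.89, -0.08], [-0.57, -0.17, 0.31, 0.0, 0.74], [0.47, -0.18, 0.77, -0.40, -0.0], [-0.26, 0.79, 0.46, 0.22, -0.21]] @ diag([4.232911205175064, 4.054253336603558, 2.5958669999569994, 2.4607312093481517, 1.8194419599472103]) @ [[-0.5, -0.24, 0.64, -0.31, -0.43], [-0.66, 0.27, -0.5, -0.44, 0.21], [0.10, 0.89, 0.14, 0.03, -0.42], [0.29, -0.27, -0.51, -0.35, -0.68], [-0.46, -0.10, -0.27, 0.76, -0.35]]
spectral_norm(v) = 4.23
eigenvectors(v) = [[(0.2+0.44j), 0.20-0.44j, (-0.66+0j), -0.04+0.03j, (-0.04-0.03j)], [-0.53+0.23j, (-0.53-0.23j), 0.26+0.00j, 0.08+0.33j, (0.08-0.33j)], [0.03+0.24j, 0.03-0.24j, (0.23+0j), -0.66+0.00j, -0.66-0.00j], [(0.06+0.18j), (0.06-0.18j), 0.65+0.00j, 0.40-0.25j, 0.40+0.25j], [-0.58+0.00j, -0.58-0.00j, (-0.12+0j), (-0.32-0.36j), (-0.32+0.36j)]]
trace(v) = 2.90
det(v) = 199.45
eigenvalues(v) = [(3.02+1.45j), (3.02-1.45j), (2.34+0j), (-2.74+0.32j), (-2.74-0.32j)]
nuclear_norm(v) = 15.16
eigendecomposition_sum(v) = [[1.05+0.13j, (0.5-0.67j), (0.42+0.35j), 0.73+0.15j, (0.04-0.71j)], [(-0.19+1.25j), 0.78+0.62j, (-0.42+0.5j), (-0.2+0.86j), (0.84+0.07j)], [0.48+0.21j, (0.33-0.25j), 0.15+0.22j, (0.32+0.17j), (0.12-0.33j)], [(0.41+0.09j), 0.23-0.25j, (0.16+0.15j), (0.28+0.09j), 0.04-0.28j], [-0.67+1.08j, 0.48+0.88j, (-0.59+0.29j), (-0.53+0.71j), (0.75+0.39j)]] + [[(1.05-0.13j), 0.50+0.67j, (0.42-0.35j), (0.73-0.15j), (0.04+0.71j)], [(-0.19-1.25j), 0.78-0.62j, (-0.42-0.5j), -0.20-0.86j, (0.84-0.07j)], [0.48-0.21j, (0.33+0.25j), 0.15-0.22j, (0.32-0.17j), 0.12+0.33j], [0.41-0.09j, (0.23+0.25j), (0.16-0.15j), (0.28-0.09j), 0.04+0.28j], [-0.67-1.08j, 0.48-0.88j, (-0.59-0.29j), (-0.53-0.71j), (0.75-0.39j)]] + [[0.98-0.00j, -0.29-0.00j, -0.86+0.00j, -0.89-0.00j, 0.45-0.00j],  [(-0.39+0j), 0.11+0.00j, (0.34-0j), (0.35+0j), -0.18+0.00j],  [-0.34+0.00j, (0.1+0j), 0.30-0.00j, (0.31+0j), (-0.16+0j)],  [(-0.96+0j), 0.28+0.00j, (0.84-0j), (0.87+0j), (-0.45+0j)],  [(0.18-0j), -0.05-0.00j, -0.16+0.00j, -0.16-0.00j, (0.08-0j)]] + [[0.02-0.00j, -0.04-0.06j, -0.06+0.05j, (0.07+0.02j), (0.05+0.06j)], [(0.06-0.15j), (-0.51+0.08j), 0.12+0.51j, 0.32-0.39j, (0.53-0.14j)], [(0.25+0.19j), (0.1-0.99j), (-1.02-0.01j), 0.58+0.80j, 0.00+1.07j], [-0.23-0.02j, (0.32+0.64j), 0.62-0.38j, -0.66-0.26j, (-0.41-0.65j)], [(0.02+0.23j), 0.59-0.43j, (-0.49-0.56j), -0.15+0.70j, (-0.58+0.52j)]] + [[0.02+0.00j, -0.04+0.06j, (-0.06-0.05j), (0.07-0.02j), (0.05-0.06j)], [(0.06+0.15j), (-0.51-0.08j), 0.12-0.51j, 0.32+0.39j, 0.53+0.14j], [(0.25-0.19j), 0.10+0.99j, -1.02+0.01j, 0.58-0.80j, 0.00-1.07j], [(-0.23+0.02j), 0.32-0.64j, (0.62+0.38j), (-0.66+0.26j), (-0.41+0.65j)], [(0.02-0.23j), (0.59+0.43j), -0.49+0.56j, (-0.15-0.7j), (-0.58-0.52j)]]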